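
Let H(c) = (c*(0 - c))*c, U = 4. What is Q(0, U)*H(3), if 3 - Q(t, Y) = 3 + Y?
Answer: 108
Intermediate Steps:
Q(t, Y) = -Y (Q(t, Y) = 3 - (3 + Y) = 3 + (-3 - Y) = -Y)
H(c) = -c³ (H(c) = (c*(-c))*c = (-c²)*c = -c³)
Q(0, U)*H(3) = (-1*4)*(-1*3³) = -(-4)*27 = -4*(-27) = 108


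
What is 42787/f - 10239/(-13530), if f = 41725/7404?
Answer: 285777524581/37635950 ≈ 7593.2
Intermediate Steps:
f = 41725/7404 (f = 41725*(1/7404) = 41725/7404 ≈ 5.6355)
42787/f - 10239/(-13530) = 42787/(41725/7404) - 10239/(-13530) = 42787*(7404/41725) - 10239*(-1/13530) = 316794948/41725 + 3413/4510 = 285777524581/37635950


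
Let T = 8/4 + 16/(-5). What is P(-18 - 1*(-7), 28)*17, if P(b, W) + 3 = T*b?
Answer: 867/5 ≈ 173.40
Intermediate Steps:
T = -6/5 (T = 8*(¼) + 16*(-⅕) = 2 - 16/5 = -6/5 ≈ -1.2000)
P(b, W) = -3 - 6*b/5
P(-18 - 1*(-7), 28)*17 = (-3 - 6*(-18 - 1*(-7))/5)*17 = (-3 - 6*(-18 + 7)/5)*17 = (-3 - 6/5*(-11))*17 = (-3 + 66/5)*17 = (51/5)*17 = 867/5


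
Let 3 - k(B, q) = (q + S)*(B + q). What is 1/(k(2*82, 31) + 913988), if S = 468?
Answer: 1/816686 ≈ 1.2245e-6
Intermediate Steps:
k(B, q) = 3 - (468 + q)*(B + q) (k(B, q) = 3 - (q + 468)*(B + q) = 3 - (468 + q)*(B + q))
1/(k(2*82, 31) + 913988) = 1/((3 - 1*31² - 936*82 - 468*31 - 1*2*82*31) + 913988) = 1/((3 - 1*961 - 468*164 - 14508 - 1*164*31) + 913988) = 1/((3 - 961 - 76752 - 14508 - 5084) + 913988) = 1/(-97302 + 913988) = 1/816686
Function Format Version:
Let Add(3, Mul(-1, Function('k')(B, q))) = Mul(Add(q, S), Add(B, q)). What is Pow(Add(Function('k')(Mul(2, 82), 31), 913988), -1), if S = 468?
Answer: Rational(1, 816686) ≈ 1.2245e-6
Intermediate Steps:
Function('k')(B, q) = Add(3, Mul(-1, Add(468, q), Add(B, q))) (Function('k')(B, q) = Add(3, Mul(-1, Mul(Add(q, 468), Add(B, q)))) = Add(3, Mul(-1, Mul(Add(468, q), Add(B, q)))) = Add(3, Mul(-1, Add(468, q), Add(B, q))))
Pow(Add(Function('k')(Mul(2, 82), 31), 913988), -1) = Pow(Add(Add(3, Mul(-1, Pow(31, 2)), Mul(-468, Mul(2, 82)), Mul(-468, 31), Mul(-1, Mul(2, 82), 31)), 913988), -1) = Pow(Add(Add(3, Mul(-1, 961), Mul(-468, 164), -14508, Mul(-1, 164, 31)), 913988), -1) = Pow(Add(Add(3, -961, -76752, -14508, -5084), 913988), -1) = Pow(Add(-97302, 913988), -1) = Pow(816686, -1) = Rational(1, 816686)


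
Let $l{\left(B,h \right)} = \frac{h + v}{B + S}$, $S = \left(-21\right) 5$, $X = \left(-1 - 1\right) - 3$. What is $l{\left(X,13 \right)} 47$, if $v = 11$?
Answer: $- \frac{564}{55} \approx -10.255$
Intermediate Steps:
$X = -5$ ($X = -2 - 3 = -5$)
$S = -105$
$l{\left(B,h \right)} = \frac{11 + h}{-105 + B}$ ($l{\left(B,h \right)} = \frac{h + 11}{B - 105} = \frac{11 + h}{-105 + B}$)
$l{\left(X,13 \right)} 47 = \frac{11 + 13}{-105 - 5} \cdot 47 = \frac{1}{-110} \cdot 24 \cdot 47 = \left(- \frac{1}{110}\right) 24 \cdot 47 = \left(- \frac{12}{55}\right) 47 = - \frac{564}{55}$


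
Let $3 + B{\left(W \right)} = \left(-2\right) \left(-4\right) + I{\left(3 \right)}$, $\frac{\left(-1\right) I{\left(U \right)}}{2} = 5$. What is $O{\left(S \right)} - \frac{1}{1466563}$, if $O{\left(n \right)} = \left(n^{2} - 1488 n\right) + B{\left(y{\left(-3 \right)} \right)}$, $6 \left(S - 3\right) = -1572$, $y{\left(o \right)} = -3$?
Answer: $\frac{663572827483}{1466563} \approx 4.5247 \cdot 10^{5}$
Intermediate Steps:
$S = -259$ ($S = 3 + \frac{1}{6} \left(-1572\right) = 3 - 262 = -259$)
$I{\left(U \right)} = -10$ ($I{\left(U \right)} = \left(-2\right) 5 = -10$)
$B{\left(W \right)} = -5$ ($B{\left(W \right)} = -3 - 2 = -5$)
$O{\left(n \right)} = -5 + n^{2} - 1488 n$ ($O{\left(n \right)} = \left(n^{2} - 1488 n\right) - 5 = -5 + n^{2} - 1488 n$)
$O{\left(S \right)} - \frac{1}{1466563} = \left(-5 + \left(-259\right)^{2} - -385392\right) - \frac{1}{1466563} = \left(-5 + 67081 + 385392\right) - \frac{1}{1466563} = 452468 - \frac{1}{1466563} = \frac{663572827483}{1466563}$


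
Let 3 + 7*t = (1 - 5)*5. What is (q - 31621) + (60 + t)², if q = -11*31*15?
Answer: -1642455/49 ≈ -33520.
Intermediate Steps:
q = -5115 (q = -341*15 = -5115)
t = -23/7 (t = -3/7 + ((1 - 5)*5)/7 = -3/7 + (-4*5)/7 = -3/7 + (⅐)*(-20) = -3/7 - 20/7 = -23/7 ≈ -3.2857)
(q - 31621) + (60 + t)² = (-5115 - 31621) + (60 - 23/7)² = -36736 + (397/7)² = -36736 + 157609/49 = -1642455/49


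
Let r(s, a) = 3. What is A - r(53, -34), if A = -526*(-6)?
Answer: 3153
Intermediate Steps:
A = 3156
A - r(53, -34) = 3156 - 1*3 = 3156 - 3 = 3153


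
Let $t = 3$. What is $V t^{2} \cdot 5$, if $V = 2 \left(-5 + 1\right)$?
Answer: $-360$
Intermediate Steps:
$V = -8$ ($V = 2 \left(-4\right) = -8$)
$V t^{2} \cdot 5 = - 8 \cdot 3^{2} \cdot 5 = \left(-8\right) 9 \cdot 5 = \left(-72\right) 5 = -360$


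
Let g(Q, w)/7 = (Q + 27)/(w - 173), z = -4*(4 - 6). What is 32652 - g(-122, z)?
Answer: 1077383/33 ≈ 32648.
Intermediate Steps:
z = 8 (z = -4*(-2) = 8)
g(Q, w) = 7*(27 + Q)/(-173 + w) (g(Q, w) = 7*((Q + 27)/(w - 173)) = 7*((27 + Q)/(-173 + w)) = 7*(27 + Q)/(-173 + w))
32652 - g(-122, z) = 32652 - 7*(27 - 122)/(-173 + 8) = 32652 - 7*(-95)/(-165) = 32652 - 7*(-1)*(-95)/165 = 32652 - 1*133/33 = 32652 - 133/33 = 1077383/33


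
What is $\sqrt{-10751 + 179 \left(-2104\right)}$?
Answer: $i \sqrt{387367} \approx 622.39 i$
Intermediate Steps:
$\sqrt{-10751 + 179 \left(-2104\right)} = \sqrt{-10751 - 376616} = \sqrt{-387367} = i \sqrt{387367}$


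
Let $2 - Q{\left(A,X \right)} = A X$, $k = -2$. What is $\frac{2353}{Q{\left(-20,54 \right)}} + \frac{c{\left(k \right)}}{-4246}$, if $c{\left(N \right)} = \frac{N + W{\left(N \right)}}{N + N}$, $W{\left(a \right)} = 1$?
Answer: $\frac{19981135}{9188344} \approx 2.1746$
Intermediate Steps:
$c{\left(N \right)} = \frac{1 + N}{2 N}$ ($c{\left(N \right)} = \frac{N + 1}{N + N} = \frac{1 + N}{2 N}$)
$Q{\left(A,X \right)} = 2 - A X$
$\frac{2353}{Q{\left(-20,54 \right)}} + \frac{c{\left(k \right)}}{-4246} = \frac{2353}{2 - \left(-20\right) 54} + \frac{\frac{1}{2} \frac{1}{-2} \left(1 - 2\right)}{-4246} = \frac{2353}{2 + 1080} + \frac{1}{2} \left(- \frac{1}{2}\right) \left(-1\right) \left(- \frac{1}{4246}\right) = \frac{2353}{1082} + \frac{1}{4} \left(- \frac{1}{4246}\right) = 2353 \cdot \frac{1}{1082} - \frac{1}{16984} = \frac{2353}{1082} - \frac{1}{16984} = \frac{19981135}{9188344}$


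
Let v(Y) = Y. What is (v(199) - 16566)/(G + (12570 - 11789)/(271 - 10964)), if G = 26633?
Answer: -175012331/284785888 ≈ -0.61454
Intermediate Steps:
(v(199) - 16566)/(G + (12570 - 11789)/(271 - 10964)) = (199 - 16566)/(26633 + (12570 - 11789)/(271 - 10964)) = -16367/(26633 + 781/(-10693)) = -16367/(26633 + 781*(-1/10693)) = -16367/(26633 - 781/10693) = -16367/284785888/10693 = -16367*10693/284785888 = -175012331/284785888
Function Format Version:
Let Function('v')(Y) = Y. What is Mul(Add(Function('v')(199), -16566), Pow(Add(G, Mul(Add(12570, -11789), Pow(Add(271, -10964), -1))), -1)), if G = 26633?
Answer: Rational(-175012331, 284785888) ≈ -0.61454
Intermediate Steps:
Mul(Add(Function('v')(199), -16566), Pow(Add(G, Mul(Add(12570, -11789), Pow(Add(271, -10964), -1))), -1)) = Mul(Add(199, -16566), Pow(Add(26633, Mul(Add(12570, -11789), Pow(Add(271, -10964), -1))), -1)) = Mul(-16367, Pow(Add(26633, Mul(781, Pow(-10693, -1))), -1)) = Mul(-16367, Pow(Add(26633, Mul(781, Rational(-1, 10693))), -1)) = Mul(-16367, Pow(Add(26633, Rational(-781, 10693)), -1)) = Mul(-16367, Pow(Rational(284785888, 10693), -1)) = Mul(-16367, Rational(10693, 284785888)) = Rational(-175012331, 284785888)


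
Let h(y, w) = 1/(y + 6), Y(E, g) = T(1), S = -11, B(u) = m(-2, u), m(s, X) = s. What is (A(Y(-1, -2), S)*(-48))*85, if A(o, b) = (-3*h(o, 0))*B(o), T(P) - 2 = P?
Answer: -2720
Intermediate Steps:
B(u) = -2
T(P) = 2 + P
Y(E, g) = 3 (Y(E, g) = 2 + 1 = 3)
h(y, w) = 1/(6 + y)
A(o, b) = 6/(6 + o) (A(o, b) = -3/(6 + o)*(-2) = 6/(6 + o))
(A(Y(-1, -2), S)*(-48))*85 = ((6/(6 + 3))*(-48))*85 = ((6/9)*(-48))*85 = ((6*(1/9))*(-48))*85 = ((2/3)*(-48))*85 = -32*85 = -2720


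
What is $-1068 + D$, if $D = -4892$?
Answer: $-5960$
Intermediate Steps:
$-1068 + D = -1068 - 4892 = -5960$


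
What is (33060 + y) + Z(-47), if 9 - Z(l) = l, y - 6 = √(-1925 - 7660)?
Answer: 33122 + 3*I*√1065 ≈ 33122.0 + 97.903*I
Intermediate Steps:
y = 6 + 3*I*√1065 (y = 6 + √(-1925 - 7660) = 6 + √(-9585) = 6 + 3*I*√1065 ≈ 6.0 + 97.903*I)
Z(l) = 9 - l
(33060 + y) + Z(-47) = (33060 + (6 + 3*I*√1065)) + (9 - 1*(-47)) = (33066 + 3*I*√1065) + (9 + 47) = (33066 + 3*I*√1065) + 56 = 33122 + 3*I*√1065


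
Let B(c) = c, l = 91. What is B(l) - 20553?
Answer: -20462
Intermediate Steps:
B(l) - 20553 = 91 - 20553 = -20462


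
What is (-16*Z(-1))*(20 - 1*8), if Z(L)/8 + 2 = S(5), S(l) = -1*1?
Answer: 4608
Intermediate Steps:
S(l) = -1
Z(L) = -24 (Z(L) = -16 + 8*(-1) = -16 - 8 = -24)
(-16*Z(-1))*(20 - 1*8) = (-16*(-24))*(20 - 1*8) = 384*(20 - 8) = 384*12 = 4608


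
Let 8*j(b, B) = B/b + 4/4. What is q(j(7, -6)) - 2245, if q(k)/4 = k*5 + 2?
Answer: -31313/14 ≈ -2236.6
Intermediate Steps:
j(b, B) = ⅛ + B/(8*b) (j(b, B) = (B/b + 4/4)/8 = (B/b + 4*(¼))/8 = (B/b + 1)/8 = (1 + B/b)/8 = ⅛ + B/(8*b))
q(k) = 8 + 20*k (q(k) = 4*(k*5 + 2) = 4*(5*k + 2) = 4*(2 + 5*k) = 8 + 20*k)
q(j(7, -6)) - 2245 = (8 + 20*((⅛)*(-6 + 7)/7)) - 2245 = (8 + 20*((⅛)*(⅐)*1)) - 2245 = (8 + 20*(1/56)) - 2245 = (8 + 5/14) - 2245 = 117/14 - 2245 = -31313/14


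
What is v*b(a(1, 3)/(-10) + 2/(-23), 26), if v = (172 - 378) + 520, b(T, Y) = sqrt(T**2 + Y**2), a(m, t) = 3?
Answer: 157*sqrt(35768321)/115 ≈ 8164.9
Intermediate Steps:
v = 314 (v = -206 + 520 = 314)
v*b(a(1, 3)/(-10) + 2/(-23), 26) = 314*sqrt((3/(-10) + 2/(-23))**2 + 26**2) = 314*sqrt((3*(-1/10) + 2*(-1/23))**2 + 676) = 314*sqrt((-3/10 - 2/23)**2 + 676) = 314*sqrt((-89/230)**2 + 676) = 314*sqrt(7921/52900 + 676) = 314*sqrt(35768321/52900) = 314*(sqrt(35768321)/230) = 157*sqrt(35768321)/115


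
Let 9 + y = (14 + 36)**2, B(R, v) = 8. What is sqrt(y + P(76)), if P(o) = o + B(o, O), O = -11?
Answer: 5*sqrt(103) ≈ 50.744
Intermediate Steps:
y = 2491 (y = -9 + (14 + 36)**2 = -9 + 50**2 = -9 + 2500 = 2491)
P(o) = 8 + o (P(o) = o + 8 = 8 + o)
sqrt(y + P(76)) = sqrt(2491 + (8 + 76)) = sqrt(2491 + 84) = sqrt(2575) = 5*sqrt(103)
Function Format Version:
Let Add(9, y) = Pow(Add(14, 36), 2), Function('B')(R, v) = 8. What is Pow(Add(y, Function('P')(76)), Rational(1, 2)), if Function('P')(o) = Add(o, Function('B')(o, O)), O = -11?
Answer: Mul(5, Pow(103, Rational(1, 2))) ≈ 50.744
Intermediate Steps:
y = 2491 (y = Add(-9, Pow(Add(14, 36), 2)) = Add(-9, Pow(50, 2)) = Add(-9, 2500) = 2491)
Function('P')(o) = Add(8, o) (Function('P')(o) = Add(o, 8) = Add(8, o))
Pow(Add(y, Function('P')(76)), Rational(1, 2)) = Pow(Add(2491, Add(8, 76)), Rational(1, 2)) = Pow(Add(2491, 84), Rational(1, 2)) = Pow(2575, Rational(1, 2)) = Mul(5, Pow(103, Rational(1, 2)))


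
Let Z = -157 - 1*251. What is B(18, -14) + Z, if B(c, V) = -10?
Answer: -418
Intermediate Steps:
Z = -408 (Z = -157 - 251 = -408)
B(18, -14) + Z = -10 - 408 = -418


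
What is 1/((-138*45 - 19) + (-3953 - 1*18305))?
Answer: -1/28487 ≈ -3.5104e-5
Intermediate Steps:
1/((-138*45 - 19) + (-3953 - 1*18305)) = 1/((-6210 - 19) + (-3953 - 18305)) = 1/(-6229 - 22258) = 1/(-28487) = -1/28487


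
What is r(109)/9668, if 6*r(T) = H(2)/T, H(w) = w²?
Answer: 1/1580718 ≈ 6.3262e-7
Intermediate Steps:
r(T) = 2/(3*T) (r(T) = (2²/T)/6 = (4/T)/6 = 2/(3*T))
r(109)/9668 = ((⅔)/109)/9668 = ((⅔)*(1/109))*(1/9668) = (2/327)*(1/9668) = 1/1580718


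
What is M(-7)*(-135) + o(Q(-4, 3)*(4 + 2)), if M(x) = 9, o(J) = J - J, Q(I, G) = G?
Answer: -1215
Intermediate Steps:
o(J) = 0
M(-7)*(-135) + o(Q(-4, 3)*(4 + 2)) = 9*(-135) + 0 = -1215 + 0 = -1215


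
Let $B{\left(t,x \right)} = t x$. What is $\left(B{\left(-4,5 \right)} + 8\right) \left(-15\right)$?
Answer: $180$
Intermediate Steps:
$\left(B{\left(-4,5 \right)} + 8\right) \left(-15\right) = \left(\left(-4\right) 5 + 8\right) \left(-15\right) = \left(-20 + 8\right) \left(-15\right) = \left(-12\right) \left(-15\right) = 180$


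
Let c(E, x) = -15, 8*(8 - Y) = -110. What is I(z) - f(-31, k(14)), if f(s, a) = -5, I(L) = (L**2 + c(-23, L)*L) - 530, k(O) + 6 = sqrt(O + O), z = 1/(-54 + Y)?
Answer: -8728769/16641 ≈ -524.53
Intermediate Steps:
Y = 87/4 (Y = 8 - 1/8*(-110) = 8 + 55/4 = 87/4 ≈ 21.750)
z = -4/129 (z = 1/(-54 + 87/4) = 1/(-129/4) = -4/129 ≈ -0.031008)
k(O) = -6 + sqrt(2)*sqrt(O) (k(O) = -6 + sqrt(O + O) = -6 + sqrt(2*O) = -6 + sqrt(2)*sqrt(O))
I(L) = -530 + L**2 - 15*L (I(L) = (L**2 - 15*L) - 530 = -530 + L**2 - 15*L)
I(z) - f(-31, k(14)) = (-530 + (-4/129)**2 - 15*(-4/129)) - 1*(-5) = (-530 + 16/16641 + 20/43) + 5 = -8811974/16641 + 5 = -8728769/16641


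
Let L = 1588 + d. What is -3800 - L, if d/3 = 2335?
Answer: -12393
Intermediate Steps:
d = 7005 (d = 3*2335 = 7005)
L = 8593 (L = 1588 + 7005 = 8593)
-3800 - L = -3800 - 1*8593 = -3800 - 8593 = -12393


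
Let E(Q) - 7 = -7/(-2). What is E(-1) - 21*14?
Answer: -567/2 ≈ -283.50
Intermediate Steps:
E(Q) = 21/2 (E(Q) = 7 - 7/(-2) = 7 - 7*(-½) = 7 + 7/2 = 21/2)
E(-1) - 21*14 = 21/2 - 21*14 = 21/2 - 294 = -567/2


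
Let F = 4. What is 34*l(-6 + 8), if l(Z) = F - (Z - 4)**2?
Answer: 0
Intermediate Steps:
l(Z) = 4 - (-4 + Z)**2 (l(Z) = 4 - (Z - 4)**2 = 4 - (-4 + Z)**2)
34*l(-6 + 8) = 34*(4 - (-4 + (-6 + 8))**2) = 34*(4 - (-4 + 2)**2) = 34*(4 - 1*(-2)**2) = 34*(4 - 1*4) = 34*(4 - 4) = 34*0 = 0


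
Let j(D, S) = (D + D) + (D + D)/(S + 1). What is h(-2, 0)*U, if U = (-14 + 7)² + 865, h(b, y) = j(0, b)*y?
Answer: 0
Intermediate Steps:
j(D, S) = 2*D + 2*D/(1 + S) (j(D, S) = 2*D + (2*D)/(1 + S) = 2*D + 2*D/(1 + S))
h(b, y) = 0 (h(b, y) = (2*0*(2 + b)/(1 + b))*y = 0*y = 0)
U = 914 (U = (-7)² + 865 = 49 + 865 = 914)
h(-2, 0)*U = 0*914 = 0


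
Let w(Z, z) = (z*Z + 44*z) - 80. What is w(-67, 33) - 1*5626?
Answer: -6465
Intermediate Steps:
w(Z, z) = -80 + 44*z + Z*z (w(Z, z) = (Z*z + 44*z) - 80 = (44*z + Z*z) - 80 = -80 + 44*z + Z*z)
w(-67, 33) - 1*5626 = (-80 + 44*33 - 67*33) - 1*5626 = (-80 + 1452 - 2211) - 5626 = -839 - 5626 = -6465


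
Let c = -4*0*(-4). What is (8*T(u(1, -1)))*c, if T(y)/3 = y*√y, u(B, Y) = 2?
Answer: 0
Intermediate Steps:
T(y) = 3*y^(3/2) (T(y) = 3*(y*√y) = 3*y^(3/2))
c = 0 (c = 0*(-4) = 0)
(8*T(u(1, -1)))*c = (8*(3*2^(3/2)))*0 = (8*(3*(2*√2)))*0 = (8*(6*√2))*0 = (48*√2)*0 = 0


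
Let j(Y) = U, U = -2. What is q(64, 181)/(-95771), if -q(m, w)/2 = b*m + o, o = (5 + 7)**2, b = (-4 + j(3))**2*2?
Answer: 9504/95771 ≈ 0.099237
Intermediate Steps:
j(Y) = -2
b = 72 (b = (-4 - 2)**2*2 = (-6)**2*2 = 36*2 = 72)
o = 144 (o = 12**2 = 144)
q(m, w) = -288 - 144*m (q(m, w) = -2*(72*m + 144) = -2*(144 + 72*m) = -288 - 144*m)
q(64, 181)/(-95771) = (-288 - 144*64)/(-95771) = (-288 - 9216)*(-1/95771) = -9504*(-1/95771) = 9504/95771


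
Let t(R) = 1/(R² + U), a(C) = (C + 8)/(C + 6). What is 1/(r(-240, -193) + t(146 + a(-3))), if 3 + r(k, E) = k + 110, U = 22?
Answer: -196447/26127442 ≈ -0.0075188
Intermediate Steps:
a(C) = (8 + C)/(6 + C)
r(k, E) = 107 + k (r(k, E) = -3 + (k + 110) = -3 + (110 + k) = 107 + k)
t(R) = 1/(22 + R²) (t(R) = 1/(R² + 22) = 1/(22 + R²))
1/(r(-240, -193) + t(146 + a(-3))) = 1/((107 - 240) + 1/(22 + (146 + (8 - 3)/(6 - 3))²)) = 1/(-133 + 1/(22 + (146 + 5/3)²)) = 1/(-133 + 1/(22 + (443/3)²)) = 1/(-133 + 1/(22 + 196249/9)) = 1/(-133 + 1/(196447/9)) = 1/(-133 + 9/196447) = 1/(-26127442/196447) = -196447/26127442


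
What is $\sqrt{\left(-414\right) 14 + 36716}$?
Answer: $2 \sqrt{7730} \approx 175.84$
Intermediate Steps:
$\sqrt{\left(-414\right) 14 + 36716} = \sqrt{-5796 + 36716} = \sqrt{30920} = 2 \sqrt{7730}$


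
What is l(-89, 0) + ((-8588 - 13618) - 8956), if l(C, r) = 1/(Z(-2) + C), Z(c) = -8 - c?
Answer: -2960391/95 ≈ -31162.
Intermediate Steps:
l(C, r) = 1/(-6 + C) (l(C, r) = 1/((-8 - 1*(-2)) + C) = 1/((-8 + 2) + C) = 1/(-6 + C))
l(-89, 0) + ((-8588 - 13618) - 8956) = 1/(-6 - 89) + ((-8588 - 13618) - 8956) = 1/(-95) + (-22206 - 8956) = -1/95 - 31162 = -2960391/95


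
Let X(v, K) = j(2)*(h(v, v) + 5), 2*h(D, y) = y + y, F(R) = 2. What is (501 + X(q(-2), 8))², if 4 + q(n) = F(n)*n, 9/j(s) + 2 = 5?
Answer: 242064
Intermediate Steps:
h(D, y) = y (h(D, y) = (y + y)/2 = (2*y)/2 = y)
j(s) = 3 (j(s) = 9/(-2 + 5) = 9/3 = 9*(⅓) = 3)
q(n) = -4 + 2*n
X(v, K) = 15 + 3*v (X(v, K) = 3*(v + 5) = 3*(5 + v) = 15 + 3*v)
(501 + X(q(-2), 8))² = (501 + (15 + 3*(-4 + 2*(-2))))² = (501 + (15 + 3*(-4 - 4)))² = (501 + (15 + 3*(-8)))² = (501 + (15 - 24))² = (501 - 9)² = 492² = 242064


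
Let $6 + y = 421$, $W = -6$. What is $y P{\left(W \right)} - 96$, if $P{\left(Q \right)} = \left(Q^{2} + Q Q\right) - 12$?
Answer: $24804$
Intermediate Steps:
$y = 415$ ($y = -6 + 421 = 415$)
$P{\left(Q \right)} = -12 + 2 Q^{2}$ ($P{\left(Q \right)} = \left(Q^{2} + Q^{2}\right) - 12 = 2 Q^{2} - 12 = -12 + 2 Q^{2}$)
$y P{\left(W \right)} - 96 = 415 \left(-12 + 2 \left(-6\right)^{2}\right) - 96 = 415 \left(-12 + 2 \cdot 36\right) - 96 = 415 \left(-12 + 72\right) - 96 = 415 \cdot 60 - 96 = 24900 - 96 = 24804$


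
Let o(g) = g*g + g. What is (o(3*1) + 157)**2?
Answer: 28561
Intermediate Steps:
o(g) = g + g**2 (o(g) = g**2 + g = g + g**2)
(o(3*1) + 157)**2 = ((3*1)*(1 + 3*1) + 157)**2 = (3*(1 + 3) + 157)**2 = (3*4 + 157)**2 = (12 + 157)**2 = 169**2 = 28561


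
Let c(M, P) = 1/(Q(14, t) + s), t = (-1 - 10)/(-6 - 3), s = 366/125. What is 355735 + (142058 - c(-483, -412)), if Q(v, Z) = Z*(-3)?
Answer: 137889036/277 ≈ 4.9779e+5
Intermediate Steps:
s = 366/125 (s = 366*(1/125) = 366/125 ≈ 2.9280)
t = 11/9 (t = -11/(-9) = -11*(-⅑) = 11/9 ≈ 1.2222)
Q(v, Z) = -3*Z
c(M, P) = -375/277 (c(M, P) = 1/(-3*11/9 + 366/125) = 1/(-11/3 + 366/125) = 1/(-277/375) = -375/277)
355735 + (142058 - c(-483, -412)) = 355735 + (142058 - 1*(-375/277)) = 355735 + (142058 + 375/277) = 355735 + 39350441/277 = 137889036/277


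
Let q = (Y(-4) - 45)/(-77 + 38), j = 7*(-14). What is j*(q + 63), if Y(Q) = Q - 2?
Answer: -81928/13 ≈ -6302.2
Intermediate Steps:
j = -98
Y(Q) = -2 + Q
q = 17/13 (q = ((-2 - 4) - 45)/(-77 + 38) = (-6 - 45)/(-39) = -51*(-1/39) = 17/13 ≈ 1.3077)
j*(q + 63) = -98*(17/13 + 63) = -98*836/13 = -81928/13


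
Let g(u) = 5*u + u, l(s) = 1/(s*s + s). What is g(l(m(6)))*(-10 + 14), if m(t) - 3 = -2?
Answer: 12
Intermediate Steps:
m(t) = 1 (m(t) = 3 - 2 = 1)
l(s) = 1/(s + s²) (l(s) = 1/(s² + s) = 1/(s + s²))
g(u) = 6*u
g(l(m(6)))*(-10 + 14) = (6*(1/(1*(1 + 1))))*(-10 + 14) = (6*(1/2))*4 = (6*(1*(½)))*4 = (6*(½))*4 = 3*4 = 12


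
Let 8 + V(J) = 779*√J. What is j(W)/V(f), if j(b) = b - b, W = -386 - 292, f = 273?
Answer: 0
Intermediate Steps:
W = -678
j(b) = 0
V(J) = -8 + 779*√J
j(W)/V(f) = 0/(-8 + 779*√273) = 0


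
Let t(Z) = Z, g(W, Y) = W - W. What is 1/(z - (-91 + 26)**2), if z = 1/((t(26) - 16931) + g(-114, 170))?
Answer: -16905/71423626 ≈ -0.00023669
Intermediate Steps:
g(W, Y) = 0
z = -1/16905 (z = 1/((26 - 16931) + 0) = 1/(-16905 + 0) = 1/(-16905) = -1/16905 ≈ -5.9154e-5)
1/(z - (-91 + 26)**2) = 1/(-1/16905 - (-91 + 26)**2) = 1/(-1/16905 - 1*(-65)**2) = 1/(-1/16905 - 1*4225) = 1/(-1/16905 - 4225) = 1/(-71423626/16905) = -16905/71423626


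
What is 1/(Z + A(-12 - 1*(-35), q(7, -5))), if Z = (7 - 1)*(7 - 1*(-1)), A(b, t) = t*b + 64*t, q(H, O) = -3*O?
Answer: 1/1353 ≈ 0.00073910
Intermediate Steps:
A(b, t) = 64*t + b*t (A(b, t) = b*t + 64*t = 64*t + b*t)
Z = 48 (Z = 6*(7 + 1) = 6*8 = 48)
1/(Z + A(-12 - 1*(-35), q(7, -5))) = 1/(48 + (-3*(-5))*(64 + (-12 - 1*(-35)))) = 1/(48 + 15*(64 + (-12 + 35))) = 1/(48 + 15*(64 + 23)) = 1/(48 + 15*87) = 1/(48 + 1305) = 1/1353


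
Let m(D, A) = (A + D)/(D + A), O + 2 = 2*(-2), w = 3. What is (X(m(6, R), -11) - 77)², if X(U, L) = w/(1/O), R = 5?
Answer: 9025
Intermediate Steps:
O = -6 (O = -2 + 2*(-2) = -2 - 4 = -6)
m(D, A) = 1 (m(D, A) = (A + D)/(A + D) = 1)
X(U, L) = -18 (X(U, L) = 3/(1/(-6)) = 3/(-⅙) = 3*(-6) = -18)
(X(m(6, R), -11) - 77)² = (-18 - 77)² = (-95)² = 9025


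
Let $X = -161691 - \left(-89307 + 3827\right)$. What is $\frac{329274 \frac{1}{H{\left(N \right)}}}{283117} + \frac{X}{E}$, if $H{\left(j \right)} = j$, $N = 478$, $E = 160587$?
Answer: $- \frac{5130375933274}{10866113413281} \approx -0.47214$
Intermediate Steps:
$X = -76211$ ($X = -161691 - -85480 = -161691 + 85480 = -76211$)
$\frac{329274 \frac{1}{H{\left(N \right)}}}{283117} + \frac{X}{E} = \frac{329274 \cdot \frac{1}{478}}{283117} - \frac{76211}{160587} = 329274 \cdot \frac{1}{478} \cdot \frac{1}{283117} - \frac{76211}{160587} = \frac{164637}{239} \cdot \frac{1}{283117} - \frac{76211}{160587} = \frac{164637}{67664963} - \frac{76211}{160587} = - \frac{5130375933274}{10866113413281}$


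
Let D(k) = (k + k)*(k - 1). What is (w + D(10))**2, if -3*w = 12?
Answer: 30976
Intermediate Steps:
w = -4 (w = -1/3*12 = -4)
D(k) = 2*k*(-1 + k) (D(k) = (2*k)*(-1 + k) = 2*k*(-1 + k))
(w + D(10))**2 = (-4 + 2*10*(-1 + 10))**2 = (-4 + 2*10*9)**2 = (-4 + 180)**2 = 176**2 = 30976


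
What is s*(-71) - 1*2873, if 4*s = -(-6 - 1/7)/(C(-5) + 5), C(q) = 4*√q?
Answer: (-321776*√5 + 405273*I)/(28*(-5*I + 4*√5)) ≈ -2878.2 + 9.2881*I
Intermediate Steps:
s = 43/(28*(5 + 4*I*√5)) (s = (-(-6 - 1/7)/(4*√(-5) + 5))/4 = (-(-6 - 1*⅐)/(4*(I*√5) + 5))/4 = (-(-6 - ⅐)/(4*I*√5 + 5))/4 = (-(-43)/(7*(5 + 4*I*√5)))/4 = (43/(7*(5 + 4*I*√5)))/4 = 43/(28*(5 + 4*I*√5)) ≈ 0.073129 - 0.13082*I)
s*(-71) - 1*2873 = (43/588 - 43*I*√5/735)*(-71) - 1*2873 = (-3053/588 + 3053*I*√5/735) - 2873 = -1692377/588 + 3053*I*√5/735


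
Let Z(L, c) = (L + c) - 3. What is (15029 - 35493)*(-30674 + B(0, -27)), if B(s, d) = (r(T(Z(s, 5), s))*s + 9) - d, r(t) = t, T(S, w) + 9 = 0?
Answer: 626976032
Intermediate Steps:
Z(L, c) = -3 + L + c
T(S, w) = -9 (T(S, w) = -9 + 0 = -9)
B(s, d) = 9 - d - 9*s (B(s, d) = (-9*s + 9) - d = (9 - 9*s) - d = 9 - d - 9*s)
(15029 - 35493)*(-30674 + B(0, -27)) = (15029 - 35493)*(-30674 + (9 - 1*(-27) - 9*0)) = -20464*(-30674 + (9 + 27 + 0)) = -20464*(-30674 + 36) = -20464*(-30638) = 626976032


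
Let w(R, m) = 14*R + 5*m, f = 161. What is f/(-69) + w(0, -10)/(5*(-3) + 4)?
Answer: 73/33 ≈ 2.2121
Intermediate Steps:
w(R, m) = 5*m + 14*R
f/(-69) + w(0, -10)/(5*(-3) + 4) = 161/(-69) + (5*(-10) + 14*0)/(5*(-3) + 4) = 161*(-1/69) + (-50 + 0)/(-15 + 4) = -7/3 - 50/(-11) = -7/3 - 50*(-1/11) = -7/3 + 50/11 = 73/33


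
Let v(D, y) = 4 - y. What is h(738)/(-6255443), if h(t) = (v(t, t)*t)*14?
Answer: 7583688/6255443 ≈ 1.2123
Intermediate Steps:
h(t) = 14*t*(4 - t) (h(t) = ((4 - t)*t)*14 = (t*(4 - t))*14 = 14*t*(4 - t))
h(738)/(-6255443) = (14*738*(4 - 1*738))/(-6255443) = (14*738*(4 - 738))*(-1/6255443) = (14*738*(-734))*(-1/6255443) = -7583688*(-1/6255443) = 7583688/6255443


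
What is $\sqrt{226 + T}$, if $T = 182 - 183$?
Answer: $15$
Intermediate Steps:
$T = -1$ ($T = 182 - 183 = -1$)
$\sqrt{226 + T} = \sqrt{226 - 1} = \sqrt{225} = 15$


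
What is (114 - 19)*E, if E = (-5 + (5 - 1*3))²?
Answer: 855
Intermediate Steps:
E = 9 (E = (-5 + (5 - 3))² = (-5 + 2)² = (-3)² = 9)
(114 - 19)*E = (114 - 19)*9 = 95*9 = 855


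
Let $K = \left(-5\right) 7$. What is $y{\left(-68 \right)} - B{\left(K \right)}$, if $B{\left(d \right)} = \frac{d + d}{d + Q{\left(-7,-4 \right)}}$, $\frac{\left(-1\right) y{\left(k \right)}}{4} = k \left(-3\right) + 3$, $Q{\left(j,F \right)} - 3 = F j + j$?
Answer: $- \frac{9178}{11} \approx -834.36$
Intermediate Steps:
$Q{\left(j,F \right)} = 3 + j + F j$ ($Q{\left(j,F \right)} = 3 + \left(F j + j\right) = 3 + \left(j + F j\right) = 3 + j + F j$)
$K = -35$
$y{\left(k \right)} = -12 + 12 k$ ($y{\left(k \right)} = - 4 \left(k \left(-3\right) + 3\right) = - 4 \left(- 3 k + 3\right) = - 4 \left(3 - 3 k\right) = -12 + 12 k$)
$B{\left(d \right)} = \frac{2 d}{24 + d}$ ($B{\left(d \right)} = \frac{d + d}{d - -24} = \frac{2 d}{d + \left(3 - 7 + 28\right)} = \frac{2 d}{d + 24} = \frac{2 d}{24 + d}$)
$y{\left(-68 \right)} - B{\left(K \right)} = \left(-12 + 12 \left(-68\right)\right) - 2 \left(-35\right) \frac{1}{24 - 35} = \left(-12 - 816\right) - 2 \left(-35\right) \frac{1}{-11} = -828 - 2 \left(-35\right) \left(- \frac{1}{11}\right) = -828 - \frac{70}{11} = - \frac{9178}{11}$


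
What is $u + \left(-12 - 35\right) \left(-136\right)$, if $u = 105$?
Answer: $6497$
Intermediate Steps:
$u + \left(-12 - 35\right) \left(-136\right) = 105 + \left(-12 - 35\right) \left(-136\right) = 105 - -6392 = 105 + 6392 = 6497$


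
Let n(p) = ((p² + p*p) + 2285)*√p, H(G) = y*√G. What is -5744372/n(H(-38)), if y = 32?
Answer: -1436093*2^(¼)*19^(¾)*I^(3/2)/2870482 ≈ 3.8286 - 3.8286*I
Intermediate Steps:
H(G) = 32*√G
n(p) = √p*(2285 + 2*p²) (n(p) = ((p² + p²) + 2285)*√p = (2*p² + 2285)*√p = (2285 + 2*p²)*√p = √p*(2285 + 2*p²))
-5744372/n(H(-38)) = -5744372*(-(-19)^(¾)*2^(¼)/(152*(2285 + 2*(32*√(-38))²))) = -5744372*(-2^(¼)*19^(¾)*I^(3/2)/(152*(2285 + 2*(32*(I*√38))²))) = -5744372*(-2^(¼)*19^(¾)*I^(3/2)/(152*(2285 + 2*(32*I*√38)²))) = -5744372*(-2^(¼)*19^(¾)*I^(3/2)/(152*(2285 + 2*(-38912)))) = -5744372*(-2^(¼)*19^(¾)*I^(3/2)/(152*(2285 - 77824))) = -5744372*2^(¼)*19^(¾)*I^(3/2)/11481928 = -1436093*2^(¼)*19^(¾)*I^(3/2)/2870482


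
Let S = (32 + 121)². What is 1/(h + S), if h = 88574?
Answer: 1/111983 ≈ 8.9299e-6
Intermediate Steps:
S = 23409 (S = 153² = 23409)
1/(h + S) = 1/(88574 + 23409) = 1/111983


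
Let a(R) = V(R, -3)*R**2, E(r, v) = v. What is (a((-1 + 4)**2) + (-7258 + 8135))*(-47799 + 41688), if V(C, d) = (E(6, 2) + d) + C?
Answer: -9319275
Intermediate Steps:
V(C, d) = 2 + C + d (V(C, d) = (2 + d) + C = 2 + C + d)
a(R) = R**2*(-1 + R) (a(R) = (2 + R - 3)*R**2 = (-1 + R)*R**2 = R**2*(-1 + R))
(a((-1 + 4)**2) + (-7258 + 8135))*(-47799 + 41688) = (((-1 + 4)**2)**2*(-1 + (-1 + 4)**2) + (-7258 + 8135))*(-47799 + 41688) = ((3**2)**2*(-1 + 3**2) + 877)*(-6111) = (9**2*(-1 + 9) + 877)*(-6111) = (81*8 + 877)*(-6111) = (648 + 877)*(-6111) = 1525*(-6111) = -9319275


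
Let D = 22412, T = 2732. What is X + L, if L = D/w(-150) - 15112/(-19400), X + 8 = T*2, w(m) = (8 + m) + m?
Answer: 952399022/177025 ≈ 5380.0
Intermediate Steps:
w(m) = 8 + 2*m
X = 5456 (X = -8 + 2732*2 = -8 + 5464 = 5456)
L = -13449378/177025 (L = 22412/(8 + 2*(-150)) - 15112/(-19400) = 22412/(8 - 300) - 15112*(-1/19400) = 22412/(-292) + 1889/2425 = 22412*(-1/292) + 1889/2425 = -5603/73 + 1889/2425 = -13449378/177025 ≈ -75.974)
X + L = 5456 - 13449378/177025 = 952399022/177025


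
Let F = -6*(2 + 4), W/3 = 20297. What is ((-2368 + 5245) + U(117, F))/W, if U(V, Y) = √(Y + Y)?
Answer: 959/20297 + 2*I*√2/20297 ≈ 0.047248 + 0.00013935*I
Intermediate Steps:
W = 60891 (W = 3*20297 = 60891)
F = -36 (F = -6*6 = -36)
U(V, Y) = √2*√Y (U(V, Y) = √(2*Y) = √2*√Y)
((-2368 + 5245) + U(117, F))/W = ((-2368 + 5245) + √2*√(-36))/60891 = (2877 + √2*(6*I))*(1/60891) = (2877 + 6*I*√2)*(1/60891) = 959/20297 + 2*I*√2/20297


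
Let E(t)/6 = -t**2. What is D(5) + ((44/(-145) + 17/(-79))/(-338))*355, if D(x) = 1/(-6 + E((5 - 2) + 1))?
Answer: 812507/1518933 ≈ 0.53492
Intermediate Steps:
E(t) = -6*t**2 (E(t) = 6*(-t**2) = -6*t**2)
D(x) = -1/102 (D(x) = 1/(-6 - 6*((5 - 2) + 1)**2) = 1/(-6 - 6*(3 + 1)**2) = 1/(-6 - 6*4**2) = 1/(-6 - 6*16) = 1/(-6 - 96) = 1/(-102) = -1/102)
D(5) + ((44/(-145) + 17/(-79))/(-338))*355 = -1/102 + ((44/(-145) + 17/(-79))/(-338))*355 = -1/102 + ((44*(-1/145) + 17*(-1/79))*(-1/338))*355 = -1/102 + ((-44/145 - 17/79)*(-1/338))*355 = -1/102 - 5941/11455*(-1/338)*355 = -1/102 + (457/297830)*355 = -1/102 + 32447/59566 = 812507/1518933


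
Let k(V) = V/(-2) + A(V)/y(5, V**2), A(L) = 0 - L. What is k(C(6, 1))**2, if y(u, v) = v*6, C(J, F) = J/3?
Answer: 169/144 ≈ 1.1736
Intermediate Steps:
C(J, F) = J/3 (C(J, F) = J*(1/3) = J/3)
y(u, v) = 6*v
A(L) = -L
k(V) = -V/2 - 1/(6*V) (k(V) = V/(-2) + (-V)/((6*V**2)) = V*(-1/2) + (-V)*(1/(6*V**2)) = -V/2 - 1/(6*V))
k(C(6, 1))**2 = (-6/6 - 1/(6*((1/3)*6)))**2 = (-1/2*2 - 1/6/2)**2 = (-1 - 1/6*1/2)**2 = (-1 - 1/12)**2 = (-13/12)**2 = 169/144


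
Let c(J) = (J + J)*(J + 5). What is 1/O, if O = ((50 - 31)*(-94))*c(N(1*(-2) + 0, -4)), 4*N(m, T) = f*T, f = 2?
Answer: 1/21432 ≈ 4.6659e-5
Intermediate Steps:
N(m, T) = T/2 (N(m, T) = (2*T)/4 = T/2)
c(J) = 2*J*(5 + J) (c(J) = (2*J)*(5 + J) = 2*J*(5 + J))
O = 21432 (O = ((50 - 31)*(-94))*(2*((½)*(-4))*(5 + (½)*(-4))) = (19*(-94))*(2*(-2)*(5 - 2)) = -3572*(-2)*3 = -1786*(-12) = 21432)
1/O = 1/21432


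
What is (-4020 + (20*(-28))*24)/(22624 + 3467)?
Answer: -1940/2899 ≈ -0.66920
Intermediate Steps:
(-4020 + (20*(-28))*24)/(22624 + 3467) = (-4020 - 560*24)/26091 = (-4020 - 13440)*(1/26091) = -17460*1/26091 = -1940/2899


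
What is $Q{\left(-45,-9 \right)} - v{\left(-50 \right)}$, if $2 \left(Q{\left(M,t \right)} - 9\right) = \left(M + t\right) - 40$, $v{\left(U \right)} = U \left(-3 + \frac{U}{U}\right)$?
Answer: $-138$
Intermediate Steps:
$v{\left(U \right)} = - 2 U$ ($v{\left(U \right)} = U \left(-3 + 1\right) = U \left(-2\right) = - 2 U$)
$Q{\left(M,t \right)} = -11 + \frac{M}{2} + \frac{t}{2}$ ($Q{\left(M,t \right)} = 9 + \frac{\left(M + t\right) - 40}{2} = 9 + \frac{-40 + M + t}{2} = 9 + \left(-20 + \frac{M}{2} + \frac{t}{2}\right) = -11 + \frac{M}{2} + \frac{t}{2}$)
$Q{\left(-45,-9 \right)} - v{\left(-50 \right)} = \left(-11 + \frac{1}{2} \left(-45\right) + \frac{1}{2} \left(-9\right)\right) - \left(-2\right) \left(-50\right) = \left(-11 - \frac{45}{2} - \frac{9}{2}\right) - 100 = -38 - 100 = -138$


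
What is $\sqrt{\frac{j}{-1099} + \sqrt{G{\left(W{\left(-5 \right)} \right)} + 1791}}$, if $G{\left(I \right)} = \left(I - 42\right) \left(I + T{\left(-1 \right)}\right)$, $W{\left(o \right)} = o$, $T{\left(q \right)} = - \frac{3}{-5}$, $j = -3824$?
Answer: $\frac{\sqrt{105064400 + 6039005 \sqrt{49945}}}{5495} \approx 6.9409$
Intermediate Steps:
$T{\left(q \right)} = \frac{3}{5}$ ($T{\left(q \right)} = \left(-3\right) \left(- \frac{1}{5}\right) = \frac{3}{5}$)
$G{\left(I \right)} = \left(-42 + I\right) \left(\frac{3}{5} + I\right)$ ($G{\left(I \right)} = \left(I - 42\right) \left(I + \frac{3}{5}\right) = \left(-42 + I\right) \left(\frac{3}{5} + I\right)$)
$\sqrt{\frac{j}{-1099} + \sqrt{G{\left(W{\left(-5 \right)} \right)} + 1791}} = \sqrt{- \frac{3824}{-1099} + \sqrt{\left(- \frac{126}{5} + \left(-5\right)^{2} - -207\right) + 1791}} = \sqrt{\left(-3824\right) \left(- \frac{1}{1099}\right) + \sqrt{\left(- \frac{126}{5} + 25 + 207\right) + 1791}} = \sqrt{\frac{3824}{1099} + \sqrt{\frac{1034}{5} + 1791}} = \sqrt{\frac{3824}{1099} + \sqrt{\frac{9989}{5}}} = \sqrt{\frac{3824}{1099} + \frac{\sqrt{49945}}{5}}$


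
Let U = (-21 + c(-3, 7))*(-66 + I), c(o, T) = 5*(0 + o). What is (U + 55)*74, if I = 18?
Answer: 131942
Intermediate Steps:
c(o, T) = 5*o
U = 1728 (U = (-21 + 5*(-3))*(-66 + 18) = (-21 - 15)*(-48) = -36*(-48) = 1728)
(U + 55)*74 = (1728 + 55)*74 = 1783*74 = 131942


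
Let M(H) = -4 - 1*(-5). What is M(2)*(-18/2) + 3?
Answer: -6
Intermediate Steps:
M(H) = 1 (M(H) = -4 + 5 = 1)
M(2)*(-18/2) + 3 = 1*(-18/2) + 3 = 1*(-18*½) + 3 = 1*(-9) + 3 = -9 + 3 = -6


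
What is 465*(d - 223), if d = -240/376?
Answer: -4887615/47 ≈ -1.0399e+5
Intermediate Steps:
d = -30/47 (d = -240*1/376 = -30/47 ≈ -0.63830)
465*(d - 223) = 465*(-30/47 - 223) = 465*(-10511/47) = -4887615/47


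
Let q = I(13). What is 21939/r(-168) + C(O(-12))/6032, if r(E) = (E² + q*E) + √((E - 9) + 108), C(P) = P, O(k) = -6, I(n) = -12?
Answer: 666059224251/919334776568 - 7313*I*√69/304819223 ≈ 0.7245 - 0.00019929*I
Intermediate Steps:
q = -12
r(E) = E² + √(99 + E) - 12*E (r(E) = (E² - 12*E) + √((E - 9) + 108) = (E² - 12*E) + √((-9 + E) + 108) = (E² - 12*E) + √(99 + E) = E² + √(99 + E) - 12*E)
21939/r(-168) + C(O(-12))/6032 = 21939/((-168)² + √(99 - 168) - 12*(-168)) - 6/6032 = 21939/(28224 + √(-69) + 2016) - 6*1/6032 = 21939/(28224 + I*√69 + 2016) - 3/3016 = 21939/(30240 + I*√69) - 3/3016 = -3/3016 + 21939/(30240 + I*√69)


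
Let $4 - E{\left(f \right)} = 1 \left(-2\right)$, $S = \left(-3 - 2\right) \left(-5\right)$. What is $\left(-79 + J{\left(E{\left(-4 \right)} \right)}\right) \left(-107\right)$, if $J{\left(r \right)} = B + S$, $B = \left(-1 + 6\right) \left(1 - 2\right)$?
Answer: $6313$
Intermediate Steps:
$S = 25$ ($S = \left(-5\right) \left(-5\right) = 25$)
$E{\left(f \right)} = 6$ ($E{\left(f \right)} = 4 - 1 \left(-2\right) = 4 - -2 = 4 + 2 = 6$)
$B = -5$ ($B = 5 \left(-1\right) = -5$)
$J{\left(r \right)} = 20$ ($J{\left(r \right)} = -5 + 25 = 20$)
$\left(-79 + J{\left(E{\left(-4 \right)} \right)}\right) \left(-107\right) = \left(-79 + 20\right) \left(-107\right) = \left(-59\right) \left(-107\right) = 6313$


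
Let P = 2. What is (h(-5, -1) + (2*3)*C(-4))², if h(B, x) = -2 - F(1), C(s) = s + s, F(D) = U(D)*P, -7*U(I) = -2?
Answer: 125316/49 ≈ 2557.5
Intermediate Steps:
U(I) = 2/7 (U(I) = -⅐*(-2) = 2/7)
F(D) = 4/7 (F(D) = (2/7)*2 = 4/7)
C(s) = 2*s
h(B, x) = -18/7 (h(B, x) = -2 - 1*4/7 = -2 - 4/7 = -18/7)
(h(-5, -1) + (2*3)*C(-4))² = (-18/7 + (2*3)*(2*(-4)))² = (-18/7 + 6*(-8))² = (-18/7 - 48)² = (-354/7)² = 125316/49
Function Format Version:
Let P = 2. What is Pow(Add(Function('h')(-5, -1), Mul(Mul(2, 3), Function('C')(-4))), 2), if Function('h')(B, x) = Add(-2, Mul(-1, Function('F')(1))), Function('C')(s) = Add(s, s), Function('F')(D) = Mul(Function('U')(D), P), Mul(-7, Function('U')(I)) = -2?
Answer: Rational(125316, 49) ≈ 2557.5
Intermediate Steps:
Function('U')(I) = Rational(2, 7) (Function('U')(I) = Mul(Rational(-1, 7), -2) = Rational(2, 7))
Function('F')(D) = Rational(4, 7) (Function('F')(D) = Mul(Rational(2, 7), 2) = Rational(4, 7))
Function('C')(s) = Mul(2, s)
Function('h')(B, x) = Rational(-18, 7) (Function('h')(B, x) = Add(-2, Mul(-1, Rational(4, 7))) = Add(-2, Rational(-4, 7)) = Rational(-18, 7))
Pow(Add(Function('h')(-5, -1), Mul(Mul(2, 3), Function('C')(-4))), 2) = Pow(Add(Rational(-18, 7), Mul(Mul(2, 3), Mul(2, -4))), 2) = Pow(Add(Rational(-18, 7), Mul(6, -8)), 2) = Pow(Add(Rational(-18, 7), -48), 2) = Pow(Rational(-354, 7), 2) = Rational(125316, 49)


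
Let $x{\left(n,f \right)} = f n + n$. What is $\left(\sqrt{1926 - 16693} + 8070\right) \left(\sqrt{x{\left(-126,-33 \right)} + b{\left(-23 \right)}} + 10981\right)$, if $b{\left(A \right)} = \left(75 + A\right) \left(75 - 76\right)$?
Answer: $\left(8070 + i \sqrt{14767}\right) \left(10981 + 2 \sqrt{995}\right) \approx 8.9126 \cdot 10^{7} + 1.3421 \cdot 10^{6} i$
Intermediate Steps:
$x{\left(n,f \right)} = n + f n$
$b{\left(A \right)} = -75 - A$ ($b{\left(A \right)} = \left(75 + A\right) \left(-1\right) = -75 - A$)
$\left(\sqrt{1926 - 16693} + 8070\right) \left(\sqrt{x{\left(-126,-33 \right)} + b{\left(-23 \right)}} + 10981\right) = \left(\sqrt{1926 - 16693} + 8070\right) \left(\sqrt{- 126 \left(1 - 33\right) - 52} + 10981\right) = \left(\sqrt{-14767} + 8070\right) \left(\sqrt{\left(-126\right) \left(-32\right) + \left(-75 + 23\right)} + 10981\right) = \left(i \sqrt{14767} + 8070\right) \left(\sqrt{4032 - 52} + 10981\right) = \left(8070 + i \sqrt{14767}\right) \left(\sqrt{3980} + 10981\right) = \left(8070 + i \sqrt{14767}\right) \left(2 \sqrt{995} + 10981\right) = \left(8070 + i \sqrt{14767}\right) \left(10981 + 2 \sqrt{995}\right)$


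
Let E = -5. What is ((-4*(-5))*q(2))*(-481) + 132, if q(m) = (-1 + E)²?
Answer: -346188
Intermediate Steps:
q(m) = 36 (q(m) = (-1 - 5)² = (-6)² = 36)
((-4*(-5))*q(2))*(-481) + 132 = (-4*(-5)*36)*(-481) + 132 = (20*36)*(-481) + 132 = 720*(-481) + 132 = -346320 + 132 = -346188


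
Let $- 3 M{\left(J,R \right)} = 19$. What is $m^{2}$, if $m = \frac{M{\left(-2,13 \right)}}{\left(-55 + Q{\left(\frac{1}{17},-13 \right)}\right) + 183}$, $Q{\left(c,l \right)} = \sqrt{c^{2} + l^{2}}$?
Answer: $\frac{83181824687}{32939777798934} - \frac{113509952 \sqrt{48842}}{49409666698401} \approx 0.0020176$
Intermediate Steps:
$M{\left(J,R \right)} = - \frac{19}{3}$ ($M{\left(J,R \right)} = \left(- \frac{1}{3}\right) 19 = - \frac{19}{3}$)
$m = - \frac{19}{3 \left(128 + \frac{\sqrt{48842}}{17}\right)}$ ($m = - \frac{19}{3 \left(\left(-55 + \sqrt{\left(\frac{1}{17}\right)^{2} + \left(-13\right)^{2}}\right) + 183\right)} = - \frac{19}{3 \left(\left(-55 + \sqrt{\left(\frac{1}{17}\right)^{2} + 169}\right) + 183\right)} = - \frac{19}{3 \left(\left(-55 + \sqrt{\frac{1}{289} + 169}\right) + 183\right)} = - \frac{19}{3 \left(\left(-55 + \sqrt{\frac{48842}{289}}\right) + 183\right)} = - \frac{19}{3 \left(\left(-55 + \frac{\sqrt{48842}}{17}\right) + 183\right)} = - \frac{19}{3 \left(128 + \frac{\sqrt{48842}}{17}\right)} \approx -0.044917$)
$m^{2} = \left(- \frac{351424}{7029201} + \frac{323 \sqrt{48842}}{14058402}\right)^{2}$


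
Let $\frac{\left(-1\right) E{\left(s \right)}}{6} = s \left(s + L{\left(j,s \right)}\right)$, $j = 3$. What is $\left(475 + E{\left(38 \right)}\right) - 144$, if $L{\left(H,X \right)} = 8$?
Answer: $-10157$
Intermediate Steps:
$E{\left(s \right)} = - 6 s \left(8 + s\right)$ ($E{\left(s \right)} = - 6 s \left(s + 8\right) = - 6 s \left(8 + s\right)$)
$\left(475 + E{\left(38 \right)}\right) - 144 = \left(475 - 228 \left(8 + 38\right)\right) - 144 = \left(475 - 228 \cdot 46\right) - 144 = \left(475 - 10488\right) - 144 = -10013 - 144 = -10157$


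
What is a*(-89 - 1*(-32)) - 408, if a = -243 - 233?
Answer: 26724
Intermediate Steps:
a = -476
a*(-89 - 1*(-32)) - 408 = -476*(-89 - 1*(-32)) - 408 = -476*(-89 + 32) - 408 = -476*(-57) - 408 = 27132 - 408 = 26724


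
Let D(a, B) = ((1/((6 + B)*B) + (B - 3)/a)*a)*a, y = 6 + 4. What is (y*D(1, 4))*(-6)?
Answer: -123/2 ≈ -61.500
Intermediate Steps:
y = 10
D(a, B) = a**2*(1/(B*(6 + B)) + (-3 + B)/a) (D(a, B) = ((1/(B*(6 + B)) + (-3 + B)/a)*a)*a = (a*(1/(B*(6 + B)) + (-3 + B)/a))*a = a**2*(1/(B*(6 + B)) + (-3 + B)/a))
(y*D(1, 4))*(-6) = (10*(1*(1 + 4**3 - 18*4 + 3*4**2)/(4*(6 + 4))))*(-6) = (10*(1*(1/4)*(1 + 64 - 72 + 3*16)/10))*(-6) = (10*(1*(1/4)*(1/10)*(1 + 64 - 72 + 48)))*(-6) = (10*(1*(1/4)*(1/10)*41))*(-6) = (10*(41/40))*(-6) = (41/4)*(-6) = -123/2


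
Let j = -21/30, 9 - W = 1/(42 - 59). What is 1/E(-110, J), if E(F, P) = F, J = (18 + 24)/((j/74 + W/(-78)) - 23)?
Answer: -1/110 ≈ -0.0090909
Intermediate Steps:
W = 154/17 (W = 9 - 1/(42 - 59) = 9 - 1/(-17) = 9 - 1*(-1/17) = 9 + 1/17 = 154/17 ≈ 9.0588)
j = -7/10 (j = -21*1/30 = -7/10 ≈ -0.70000)
J = -20606040/11345881 (J = (18 + 24)/((-7/10/74 + (154/17)/(-78)) - 23) = 42/((-7/10*1/74 + (154/17)*(-1/78)) - 23) = 42/((-7/740 - 77/663) - 23) = 42/(-61621/490620 - 23) = 42/(-11345881/490620) = 42*(-490620/11345881) = -20606040/11345881 ≈ -1.8162)
1/E(-110, J) = 1/(-110) = -1/110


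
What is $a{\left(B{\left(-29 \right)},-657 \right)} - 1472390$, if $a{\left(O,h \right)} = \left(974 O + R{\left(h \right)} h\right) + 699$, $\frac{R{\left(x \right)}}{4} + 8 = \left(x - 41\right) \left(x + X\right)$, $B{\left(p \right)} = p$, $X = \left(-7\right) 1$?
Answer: $-1219483329$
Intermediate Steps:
$X = -7$
$R{\left(x \right)} = -32 + 4 \left(-41 + x\right) \left(-7 + x\right)$ ($R{\left(x \right)} = -32 + 4 \left(x - 41\right) \left(x - 7\right) = -32 + 4 \left(-41 + x\right) \left(-7 + x\right)$)
$a{\left(O,h \right)} = 699 + 974 O + h \left(1116 - 192 h + 4 h^{2}\right)$ ($a{\left(O,h \right)} = \left(974 O + \left(1116 - 192 h + 4 h^{2}\right) h\right) + 699 = \left(974 O + h \left(1116 - 192 h + 4 h^{2}\right)\right) + 699 = 699 + 974 O + h \left(1116 - 192 h + 4 h^{2}\right)$)
$a{\left(B{\left(-29 \right)},-657 \right)} - 1472390 = \left(699 + 974 \left(-29\right) + 4 \left(-657\right) \left(279 + \left(-657\right)^{2} - -31536\right)\right) - 1472390 = \left(699 - 28246 + 4 \left(-657\right) \left(279 + 431649 + 31536\right)\right) - 1472390 = \left(699 - 28246 + 4 \left(-657\right) 463464\right) - 1472390 = \left(699 - 28246 - 1217983392\right) - 1472390 = -1218010939 - 1472390 = -1219483329$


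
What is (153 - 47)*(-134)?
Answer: -14204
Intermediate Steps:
(153 - 47)*(-134) = 106*(-134) = -14204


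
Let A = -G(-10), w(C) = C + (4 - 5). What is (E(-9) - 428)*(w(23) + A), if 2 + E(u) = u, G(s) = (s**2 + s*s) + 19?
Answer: 86483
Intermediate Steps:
w(C) = -1 + C (w(C) = C - 1 = -1 + C)
G(s) = 19 + 2*s**2 (G(s) = (s**2 + s**2) + 19 = 2*s**2 + 19 = 19 + 2*s**2)
E(u) = -2 + u
A = -219 (A = -(19 + 2*(-10)**2) = -(19 + 2*100) = -(19 + 200) = -1*219 = -219)
(E(-9) - 428)*(w(23) + A) = ((-2 - 9) - 428)*((-1 + 23) - 219) = (-11 - 428)*(22 - 219) = -439*(-197) = 86483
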